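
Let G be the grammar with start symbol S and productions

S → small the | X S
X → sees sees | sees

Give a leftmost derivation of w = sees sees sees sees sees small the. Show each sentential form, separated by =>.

S => X S => sees S => sees X S => sees sees sees S => sees sees sees X S => sees sees sees sees sees S => sees sees sees sees sees small the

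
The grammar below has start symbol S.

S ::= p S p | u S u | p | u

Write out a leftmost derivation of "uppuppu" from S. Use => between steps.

S => uSu   [S ::= u S u]
uSu => upSpu   [S ::= p S p]
upSpu => uppSppu   [S ::= p S p]
uppSppu => uppuppu   [S ::= u]

S => uSu => upSpu => uppSppu => uppuppu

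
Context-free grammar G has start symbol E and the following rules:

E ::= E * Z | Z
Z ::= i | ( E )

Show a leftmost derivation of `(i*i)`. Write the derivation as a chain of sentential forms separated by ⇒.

E⇒Z⇒(E)⇒(E*Z)⇒(Z*Z)⇒(i*Z)⇒(i*i)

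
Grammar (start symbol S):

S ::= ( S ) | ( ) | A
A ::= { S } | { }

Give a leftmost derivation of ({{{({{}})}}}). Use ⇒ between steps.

S ⇒ (S)   [S ::= ( S )]
(S) ⇒ (A)   [S ::= A]
(A) ⇒ ({S})   [A ::= { S }]
({S}) ⇒ ({A})   [S ::= A]
({A}) ⇒ ({{S}})   [A ::= { S }]
({{S}}) ⇒ ({{A}})   [S ::= A]
({{A}}) ⇒ ({{{S}}})   [A ::= { S }]
({{{S}}}) ⇒ ({{{(S)}}})   [S ::= ( S )]
({{{(S)}}}) ⇒ ({{{(A)}}})   [S ::= A]
({{{(A)}}}) ⇒ ({{{({S})}}})   [A ::= { S }]
({{{({S})}}}) ⇒ ({{{({A})}}})   [S ::= A]
({{{({A})}}}) ⇒ ({{{({{}})}}})   [A ::= { }]

S ⇒ (S) ⇒ (A) ⇒ ({S}) ⇒ ({A}) ⇒ ({{S}}) ⇒ ({{A}}) ⇒ ({{{S}}}) ⇒ ({{{(S)}}}) ⇒ ({{{(A)}}}) ⇒ ({{{({S})}}}) ⇒ ({{{({A})}}}) ⇒ ({{{({{}})}}})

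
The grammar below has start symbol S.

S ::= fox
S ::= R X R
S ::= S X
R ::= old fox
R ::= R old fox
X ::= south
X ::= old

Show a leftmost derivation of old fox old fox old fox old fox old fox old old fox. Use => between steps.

S => R X R => R old fox X R => R old fox old fox X R => R old fox old fox old fox X R => R old fox old fox old fox old fox X R => old fox old fox old fox old fox old fox X R => old fox old fox old fox old fox old fox old R => old fox old fox old fox old fox old fox old old fox

S => R X R   [S ::= R X R]
R X R => R old fox X R   [R ::= R old fox]
R old fox X R => R old fox old fox X R   [R ::= R old fox]
R old fox old fox X R => R old fox old fox old fox X R   [R ::= R old fox]
R old fox old fox old fox X R => R old fox old fox old fox old fox X R   [R ::= R old fox]
R old fox old fox old fox old fox X R => old fox old fox old fox old fox old fox X R   [R ::= old fox]
old fox old fox old fox old fox old fox X R => old fox old fox old fox old fox old fox old R   [X ::= old]
old fox old fox old fox old fox old fox old R => old fox old fox old fox old fox old fox old old fox   [R ::= old fox]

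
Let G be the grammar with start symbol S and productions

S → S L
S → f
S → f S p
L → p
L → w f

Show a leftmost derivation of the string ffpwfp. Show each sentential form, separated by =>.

S => SL => SLL => fSpLL => ffpLL => ffpwfL => ffpwfp

S => SL   [S → S L]
SL => SLL   [S → S L]
SLL => fSpLL   [S → f S p]
fSpLL => ffpLL   [S → f]
ffpLL => ffpwfL   [L → w f]
ffpwfL => ffpwfp   [L → p]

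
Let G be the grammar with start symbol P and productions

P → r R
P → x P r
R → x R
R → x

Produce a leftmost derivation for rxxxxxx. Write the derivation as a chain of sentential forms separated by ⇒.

P⇒rR⇒rxR⇒rxxR⇒rxxxR⇒rxxxxR⇒rxxxxxR⇒rxxxxxx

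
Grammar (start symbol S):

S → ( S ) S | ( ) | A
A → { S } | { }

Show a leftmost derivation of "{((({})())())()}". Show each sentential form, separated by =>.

S => A => {S} => {(S)S} => {((S)S)S} => {(((S)S)S)S} => {(((A)S)S)S} => {((({})S)S)S} => {((({})())S)S} => {((({})())())S} => {((({})())())()}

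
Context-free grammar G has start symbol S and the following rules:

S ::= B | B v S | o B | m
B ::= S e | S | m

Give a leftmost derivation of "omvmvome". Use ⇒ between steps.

S⇒oB⇒oS⇒oBvS⇒omvS⇒omvB⇒omvSe⇒omvBvSe⇒omvmvSe⇒omvmvoBe⇒omvmvome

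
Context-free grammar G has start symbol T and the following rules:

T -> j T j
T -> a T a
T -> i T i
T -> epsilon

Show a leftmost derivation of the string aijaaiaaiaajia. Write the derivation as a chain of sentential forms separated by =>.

T => aTa   [T -> a T a]
aTa => aiTia   [T -> i T i]
aiTia => aijTjia   [T -> j T j]
aijTjia => aijaTajia   [T -> a T a]
aijaTajia => aijaaTaajia   [T -> a T a]
aijaaTaajia => aijaaiTiaajia   [T -> i T i]
aijaaiTiaajia => aijaaiaTaiaajia   [T -> a T a]
aijaaiaTaiaajia => aijaaiaaiaajia   [T -> epsilon]

T => aTa => aiTia => aijTjia => aijaTajia => aijaaTaajia => aijaaiTiaajia => aijaaiaTaiaajia => aijaaiaaiaajia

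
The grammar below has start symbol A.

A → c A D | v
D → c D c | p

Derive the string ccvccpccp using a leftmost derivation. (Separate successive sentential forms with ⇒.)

A⇒cAD⇒ccADD⇒ccvDD⇒ccvcDcD⇒ccvccDccD⇒ccvccpccD⇒ccvccpccp

A ⇒ cAD   [A → c A D]
cAD ⇒ ccADD   [A → c A D]
ccADD ⇒ ccvDD   [A → v]
ccvDD ⇒ ccvcDcD   [D → c D c]
ccvcDcD ⇒ ccvccDccD   [D → c D c]
ccvccDccD ⇒ ccvccpccD   [D → p]
ccvccpccD ⇒ ccvccpccp   [D → p]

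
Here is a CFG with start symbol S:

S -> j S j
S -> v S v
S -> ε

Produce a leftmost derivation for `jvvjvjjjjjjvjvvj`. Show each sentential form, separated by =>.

S => jSj   [S -> j S j]
jSj => jvSvj   [S -> v S v]
jvSvj => jvvSvvj   [S -> v S v]
jvvSvvj => jvvjSjvvj   [S -> j S j]
jvvjSjvvj => jvvjvSvjvvj   [S -> v S v]
jvvjvSvjvvj => jvvjvjSjvjvvj   [S -> j S j]
jvvjvjSjvjvvj => jvvjvjjSjjvjvvj   [S -> j S j]
jvvjvjjSjjvjvvj => jvvjvjjjSjjjvjvvj   [S -> j S j]
jvvjvjjjSjjjvjvvj => jvvjvjjjjjjvjvvj   [S -> ε]

S => jSj => jvSvj => jvvSvvj => jvvjSjvvj => jvvjvSvjvvj => jvvjvjSjvjvvj => jvvjvjjSjjvjvvj => jvvjvjjjSjjjvjvvj => jvvjvjjjjjjvjvvj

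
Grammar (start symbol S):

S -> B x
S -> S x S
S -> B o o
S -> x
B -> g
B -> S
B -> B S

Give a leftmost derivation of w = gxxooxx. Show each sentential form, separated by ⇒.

S ⇒ Bx   [S -> B x]
Bx ⇒ BSx   [B -> B S]
BSx ⇒ SSx   [B -> S]
SSx ⇒ BooSx   [S -> B o o]
BooSx ⇒ BSooSx   [B -> B S]
BSooSx ⇒ BSSooSx   [B -> B S]
BSSooSx ⇒ gSSooSx   [B -> g]
gSSooSx ⇒ gxSooSx   [S -> x]
gxSooSx ⇒ gxxooSx   [S -> x]
gxxooSx ⇒ gxxooxx   [S -> x]

S⇒Bx⇒BSx⇒SSx⇒BooSx⇒BSooSx⇒BSSooSx⇒gSSooSx⇒gxSooSx⇒gxxooSx⇒gxxooxx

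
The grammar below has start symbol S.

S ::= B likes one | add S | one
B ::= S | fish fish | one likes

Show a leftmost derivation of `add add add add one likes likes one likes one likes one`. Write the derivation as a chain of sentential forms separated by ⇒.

S ⇒ B likes one ⇒ S likes one ⇒ add S likes one ⇒ add B likes one likes one ⇒ add S likes one likes one ⇒ add add S likes one likes one ⇒ add add add S likes one likes one ⇒ add add add add S likes one likes one ⇒ add add add add B likes one likes one likes one ⇒ add add add add one likes likes one likes one likes one

S ⇒ B likes one   [S ::= B likes one]
B likes one ⇒ S likes one   [B ::= S]
S likes one ⇒ add S likes one   [S ::= add S]
add S likes one ⇒ add B likes one likes one   [S ::= B likes one]
add B likes one likes one ⇒ add S likes one likes one   [B ::= S]
add S likes one likes one ⇒ add add S likes one likes one   [S ::= add S]
add add S likes one likes one ⇒ add add add S likes one likes one   [S ::= add S]
add add add S likes one likes one ⇒ add add add add S likes one likes one   [S ::= add S]
add add add add S likes one likes one ⇒ add add add add B likes one likes one likes one   [S ::= B likes one]
add add add add B likes one likes one likes one ⇒ add add add add one likes likes one likes one likes one   [B ::= one likes]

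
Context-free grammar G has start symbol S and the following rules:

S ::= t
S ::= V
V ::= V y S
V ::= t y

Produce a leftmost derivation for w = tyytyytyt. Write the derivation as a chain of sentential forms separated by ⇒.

S ⇒ V   [S ::= V]
V ⇒ VyS   [V ::= V y S]
VyS ⇒ tyyS   [V ::= t y]
tyyS ⇒ tyyV   [S ::= V]
tyyV ⇒ tyyVyS   [V ::= V y S]
tyyVyS ⇒ tyyVySyS   [V ::= V y S]
tyyVySyS ⇒ tyytyySyS   [V ::= t y]
tyytyySyS ⇒ tyytyytyS   [S ::= t]
tyytyytyS ⇒ tyytyytyt   [S ::= t]

S⇒V⇒VyS⇒tyyS⇒tyyV⇒tyyVyS⇒tyyVySyS⇒tyytyySyS⇒tyytyytyS⇒tyytyytyt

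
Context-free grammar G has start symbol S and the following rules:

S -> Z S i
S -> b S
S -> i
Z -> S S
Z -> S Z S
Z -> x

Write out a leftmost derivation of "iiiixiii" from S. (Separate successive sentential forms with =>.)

S => ZSi => SZSSi => ZSiZSSi => SSSiZSSi => iSSiZSSi => iiSiZSSi => iiiiZSSi => iiiixSSi => iiiixiSi => iiiixiii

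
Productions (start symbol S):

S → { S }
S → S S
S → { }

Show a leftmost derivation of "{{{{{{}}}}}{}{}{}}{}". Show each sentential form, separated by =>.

S => SS   [S → S S]
SS => {S}S   [S → { S }]
{S}S => {SS}S   [S → S S]
{SS}S => {SSS}S   [S → S S]
{SSS}S => {SSSS}S   [S → S S]
{SSSS}S => {{S}SSS}S   [S → { S }]
{{S}SSS}S => {{{S}}SSS}S   [S → { S }]
{{{S}}SSS}S => {{{{S}}}SSS}S   [S → { S }]
{{{{S}}}SSS}S => {{{{{S}}}}SSS}S   [S → { S }]
{{{{{S}}}}SSS}S => {{{{{{}}}}}SSS}S   [S → { }]
{{{{{{}}}}}SSS}S => {{{{{{}}}}}{}SS}S   [S → { }]
{{{{{{}}}}}{}SS}S => {{{{{{}}}}}{}{}S}S   [S → { }]
{{{{{{}}}}}{}{}S}S => {{{{{{}}}}}{}{}{}}S   [S → { }]
{{{{{{}}}}}{}{}{}}S => {{{{{{}}}}}{}{}{}}{}   [S → { }]

S => SS => {S}S => {SS}S => {SSS}S => {SSSS}S => {{S}SSS}S => {{{S}}SSS}S => {{{{S}}}SSS}S => {{{{{S}}}}SSS}S => {{{{{{}}}}}SSS}S => {{{{{{}}}}}{}SS}S => {{{{{{}}}}}{}{}S}S => {{{{{{}}}}}{}{}{}}S => {{{{{{}}}}}{}{}{}}{}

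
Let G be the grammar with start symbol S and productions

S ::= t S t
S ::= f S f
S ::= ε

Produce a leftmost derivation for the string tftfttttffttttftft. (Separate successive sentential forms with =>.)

S => tSt => tfSft => tftStft => tftfSftft => tftftStftft => tftfttSttftft => tftftttStttftft => tftfttttSttttftft => tftfttttfSfttttftft => tftfttttffttttftft

S => tSt   [S ::= t S t]
tSt => tfSft   [S ::= f S f]
tfSft => tftStft   [S ::= t S t]
tftStft => tftfSftft   [S ::= f S f]
tftfSftft => tftftStftft   [S ::= t S t]
tftftStftft => tftfttSttftft   [S ::= t S t]
tftfttSttftft => tftftttStttftft   [S ::= t S t]
tftftttStttftft => tftfttttSttttftft   [S ::= t S t]
tftfttttSttttftft => tftfttttfSfttttftft   [S ::= f S f]
tftfttttfSfttttftft => tftfttttffttttftft   [S ::= ε]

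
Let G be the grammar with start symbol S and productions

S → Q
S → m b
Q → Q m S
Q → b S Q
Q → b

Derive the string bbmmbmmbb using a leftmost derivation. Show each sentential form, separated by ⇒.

S ⇒ Q ⇒ bSQ ⇒ bQQ ⇒ bQmSQ ⇒ bQmSmSQ ⇒ bbmSmSQ ⇒ bbmmbmSQ ⇒ bbmmbmmbQ ⇒ bbmmbmmbb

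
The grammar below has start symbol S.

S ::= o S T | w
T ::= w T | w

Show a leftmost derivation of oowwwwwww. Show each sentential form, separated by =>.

S=>oST=>ooSTT=>oowTT=>oowwTT=>oowwwT=>oowwwwT=>oowwwwwT=>oowwwwwwT=>oowwwwwww

S => oST   [S ::= o S T]
oST => ooSTT   [S ::= o S T]
ooSTT => oowTT   [S ::= w]
oowTT => oowwTT   [T ::= w T]
oowwTT => oowwwT   [T ::= w]
oowwwT => oowwwwT   [T ::= w T]
oowwwwT => oowwwwwT   [T ::= w T]
oowwwwwT => oowwwwwwT   [T ::= w T]
oowwwwwwT => oowwwwwww   [T ::= w]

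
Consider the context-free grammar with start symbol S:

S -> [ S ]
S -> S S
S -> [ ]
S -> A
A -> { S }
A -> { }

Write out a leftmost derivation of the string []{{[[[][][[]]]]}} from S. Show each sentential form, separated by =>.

S => SS   [S -> S S]
SS => []S   [S -> [ ]]
[]S => []A   [S -> A]
[]A => []{S}   [A -> { S }]
[]{S} => []{A}   [S -> A]
[]{A} => []{{S}}   [A -> { S }]
[]{{S}} => []{{[S]}}   [S -> [ S ]]
[]{{[S]}} => []{{[[S]]}}   [S -> [ S ]]
[]{{[[S]]}} => []{{[[SS]]}}   [S -> S S]
[]{{[[SS]]}} => []{{[[[]S]]}}   [S -> [ ]]
[]{{[[[]S]]}} => []{{[[[]SS]]}}   [S -> S S]
[]{{[[[]SS]]}} => []{{[[[][]S]]}}   [S -> [ ]]
[]{{[[[][]S]]}} => []{{[[[][][S]]]}}   [S -> [ S ]]
[]{{[[[][][S]]]}} => []{{[[[][][[]]]]}}   [S -> [ ]]

S => SS => []S => []A => []{S} => []{A} => []{{S}} => []{{[S]}} => []{{[[S]]}} => []{{[[SS]]}} => []{{[[[]S]]}} => []{{[[[]SS]]}} => []{{[[[][]S]]}} => []{{[[[][][S]]]}} => []{{[[[][][[]]]]}}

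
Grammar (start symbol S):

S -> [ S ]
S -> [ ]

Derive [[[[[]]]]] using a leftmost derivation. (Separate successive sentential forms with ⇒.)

S⇒[S]⇒[[S]]⇒[[[S]]]⇒[[[[S]]]]⇒[[[[[]]]]]

S ⇒ [S]   [S -> [ S ]]
[S] ⇒ [[S]]   [S -> [ S ]]
[[S]] ⇒ [[[S]]]   [S -> [ S ]]
[[[S]]] ⇒ [[[[S]]]]   [S -> [ S ]]
[[[[S]]]] ⇒ [[[[[]]]]]   [S -> [ ]]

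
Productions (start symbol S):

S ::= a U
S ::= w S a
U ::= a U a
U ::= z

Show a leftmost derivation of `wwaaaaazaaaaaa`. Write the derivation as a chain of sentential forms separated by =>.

S => wSa => wwSaa => wwaUaa => wwaaUaaa => wwaaaUaaaa => wwaaaaUaaaaa => wwaaaaaUaaaaaa => wwaaaaazaaaaaa

S => wSa   [S ::= w S a]
wSa => wwSaa   [S ::= w S a]
wwSaa => wwaUaa   [S ::= a U]
wwaUaa => wwaaUaaa   [U ::= a U a]
wwaaUaaa => wwaaaUaaaa   [U ::= a U a]
wwaaaUaaaa => wwaaaaUaaaaa   [U ::= a U a]
wwaaaaUaaaaa => wwaaaaaUaaaaaa   [U ::= a U a]
wwaaaaaUaaaaaa => wwaaaaazaaaaaa   [U ::= z]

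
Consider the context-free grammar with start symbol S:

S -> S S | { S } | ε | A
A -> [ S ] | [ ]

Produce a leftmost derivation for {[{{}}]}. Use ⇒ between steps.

S ⇒ {S} ⇒ {A} ⇒ {[S]} ⇒ {[SS]} ⇒ {[{S}S]} ⇒ {[{{S}}S]} ⇒ {[{{}}S]} ⇒ {[{{}}]}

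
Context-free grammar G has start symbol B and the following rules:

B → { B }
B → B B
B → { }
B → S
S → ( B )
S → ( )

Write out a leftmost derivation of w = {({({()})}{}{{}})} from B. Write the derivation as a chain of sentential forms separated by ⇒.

B⇒{B}⇒{S}⇒{(B)}⇒{(BB)}⇒{(BBB)}⇒{({B}BB)}⇒{({S}BB)}⇒{({(B)}BB)}⇒{({({B})}BB)}⇒{({({S})}BB)}⇒{({({()})}BB)}⇒{({({()})}{}B)}⇒{({({()})}{}{B})}⇒{({({()})}{}{{}})}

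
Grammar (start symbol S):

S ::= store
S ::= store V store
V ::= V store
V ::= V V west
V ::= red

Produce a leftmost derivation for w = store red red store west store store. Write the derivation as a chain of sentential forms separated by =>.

S => store V store => store V store store => store V V west store store => store red V west store store => store red V store west store store => store red red store west store store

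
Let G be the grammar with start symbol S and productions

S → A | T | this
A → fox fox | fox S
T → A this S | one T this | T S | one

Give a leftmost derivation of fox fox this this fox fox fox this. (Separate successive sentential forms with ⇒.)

S ⇒ A ⇒ fox S ⇒ fox T ⇒ fox T S ⇒ fox A this S S ⇒ fox fox S this S S ⇒ fox fox this this S S ⇒ fox fox this this A S ⇒ fox fox this this fox fox S ⇒ fox fox this this fox fox A ⇒ fox fox this this fox fox fox S ⇒ fox fox this this fox fox fox this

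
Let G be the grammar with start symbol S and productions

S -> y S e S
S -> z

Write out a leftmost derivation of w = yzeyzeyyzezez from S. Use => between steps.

S => ySeS => yzeS => yzeySeS => yzeyzeS => yzeyzeySeS => yzeyzeyySeSeS => yzeyzeyyzeSeS => yzeyzeyyzezeS => yzeyzeyyzezez

S => ySeS   [S -> y S e S]
ySeS => yzeS   [S -> z]
yzeS => yzeySeS   [S -> y S e S]
yzeySeS => yzeyzeS   [S -> z]
yzeyzeS => yzeyzeySeS   [S -> y S e S]
yzeyzeySeS => yzeyzeyySeSeS   [S -> y S e S]
yzeyzeyySeSeS => yzeyzeyyzeSeS   [S -> z]
yzeyzeyyzeSeS => yzeyzeyyzezeS   [S -> z]
yzeyzeyyzezeS => yzeyzeyyzezez   [S -> z]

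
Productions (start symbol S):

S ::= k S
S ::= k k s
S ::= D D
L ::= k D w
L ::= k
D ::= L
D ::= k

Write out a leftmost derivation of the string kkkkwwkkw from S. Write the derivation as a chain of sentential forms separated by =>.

S => kS   [S ::= k S]
kS => kDD   [S ::= D D]
kDD => kLD   [D ::= L]
kLD => kkDwD   [L ::= k D w]
kkDwD => kkLwD   [D ::= L]
kkLwD => kkkDwwD   [L ::= k D w]
kkkDwwD => kkkkwwD   [D ::= k]
kkkkwwD => kkkkwwL   [D ::= L]
kkkkwwL => kkkkwwkDw   [L ::= k D w]
kkkkwwkDw => kkkkwwkkw   [D ::= k]

S => kS => kDD => kLD => kkDwD => kkLwD => kkkDwwD => kkkkwwD => kkkkwwL => kkkkwwkDw => kkkkwwkkw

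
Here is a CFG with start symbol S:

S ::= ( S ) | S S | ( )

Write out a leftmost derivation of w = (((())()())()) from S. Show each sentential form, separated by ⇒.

S ⇒ (S)   [S ::= ( S )]
(S) ⇒ (SS)   [S ::= S S]
(SS) ⇒ ((S)S)   [S ::= ( S )]
((S)S) ⇒ ((SS)S)   [S ::= S S]
((SS)S) ⇒ ((SSS)S)   [S ::= S S]
((SSS)S) ⇒ (((S)SS)S)   [S ::= ( S )]
(((S)SS)S) ⇒ (((())SS)S)   [S ::= ( )]
(((())SS)S) ⇒ (((())()S)S)   [S ::= ( )]
(((())()S)S) ⇒ (((())()())S)   [S ::= ( )]
(((())()())S) ⇒ (((())()())())   [S ::= ( )]

S ⇒ (S) ⇒ (SS) ⇒ ((S)S) ⇒ ((SS)S) ⇒ ((SSS)S) ⇒ (((S)SS)S) ⇒ (((())SS)S) ⇒ (((())()S)S) ⇒ (((())()())S) ⇒ (((())()())())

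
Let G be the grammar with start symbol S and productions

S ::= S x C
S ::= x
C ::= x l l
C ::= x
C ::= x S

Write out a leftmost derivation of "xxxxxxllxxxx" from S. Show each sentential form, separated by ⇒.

S ⇒ SxC   [S ::= S x C]
SxC ⇒ SxCxC   [S ::= S x C]
SxCxC ⇒ SxCxCxC   [S ::= S x C]
SxCxCxC ⇒ SxCxCxCxC   [S ::= S x C]
SxCxCxCxC ⇒ xxCxCxCxC   [S ::= x]
xxCxCxCxC ⇒ xxxSxCxCxC   [C ::= x S]
xxxSxCxCxC ⇒ xxxxxCxCxC   [S ::= x]
xxxxxCxCxC ⇒ xxxxxxllxCxC   [C ::= x l l]
xxxxxxllxCxC ⇒ xxxxxxllxxxC   [C ::= x]
xxxxxxllxxxC ⇒ xxxxxxllxxxx   [C ::= x]

S ⇒ SxC ⇒ SxCxC ⇒ SxCxCxC ⇒ SxCxCxCxC ⇒ xxCxCxCxC ⇒ xxxSxCxCxC ⇒ xxxxxCxCxC ⇒ xxxxxxllxCxC ⇒ xxxxxxllxxxC ⇒ xxxxxxllxxxx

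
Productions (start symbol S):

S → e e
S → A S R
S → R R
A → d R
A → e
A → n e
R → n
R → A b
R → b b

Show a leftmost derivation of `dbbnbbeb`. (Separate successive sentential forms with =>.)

S => ASR   [S → A S R]
ASR => dRSR   [A → d R]
dRSR => dbbSR   [R → b b]
dbbSR => dbbRRR   [S → R R]
dbbRRR => dbbnRR   [R → n]
dbbnRR => dbbnbbR   [R → b b]
dbbnbbR => dbbnbbAb   [R → A b]
dbbnbbAb => dbbnbbeb   [A → e]

S => ASR => dRSR => dbbSR => dbbRRR => dbbnRR => dbbnbbR => dbbnbbAb => dbbnbbeb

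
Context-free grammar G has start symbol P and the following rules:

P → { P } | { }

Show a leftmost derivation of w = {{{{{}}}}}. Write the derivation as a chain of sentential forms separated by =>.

P => {P}   [P → { P }]
{P} => {{P}}   [P → { P }]
{{P}} => {{{P}}}   [P → { P }]
{{{P}}} => {{{{P}}}}   [P → { P }]
{{{{P}}}} => {{{{{}}}}}   [P → { }]

P=>{P}=>{{P}}=>{{{P}}}=>{{{{P}}}}=>{{{{{}}}}}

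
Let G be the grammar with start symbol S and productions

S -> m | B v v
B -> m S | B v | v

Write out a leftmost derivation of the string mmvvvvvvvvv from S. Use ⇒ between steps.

S ⇒ Bvv ⇒ Bvvv ⇒ Bvvvv ⇒ mSvvvv ⇒ mBvvvvvv ⇒ mmSvvvvvv ⇒ mmBvvvvvvvv ⇒ mmvvvvvvvvv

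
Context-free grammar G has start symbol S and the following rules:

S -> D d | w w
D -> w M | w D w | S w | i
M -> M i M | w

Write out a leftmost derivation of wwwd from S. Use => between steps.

S => Dd => Swd => wwwd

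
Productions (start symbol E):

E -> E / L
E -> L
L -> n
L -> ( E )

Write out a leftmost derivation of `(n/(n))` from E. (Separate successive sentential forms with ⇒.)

E ⇒ L ⇒ (E) ⇒ (E/L) ⇒ (L/L) ⇒ (n/L) ⇒ (n/(E)) ⇒ (n/(L)) ⇒ (n/(n))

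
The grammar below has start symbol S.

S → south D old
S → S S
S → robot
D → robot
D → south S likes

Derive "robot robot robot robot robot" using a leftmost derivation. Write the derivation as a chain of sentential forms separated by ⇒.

S ⇒ S S ⇒ S S S ⇒ S S S S ⇒ S S S S S ⇒ robot S S S S ⇒ robot robot S S S ⇒ robot robot robot S S ⇒ robot robot robot robot S ⇒ robot robot robot robot robot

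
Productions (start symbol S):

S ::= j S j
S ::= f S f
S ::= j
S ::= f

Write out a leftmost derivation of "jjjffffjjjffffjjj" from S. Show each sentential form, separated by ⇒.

S ⇒ jSj ⇒ jjSjj ⇒ jjjSjjj ⇒ jjjfSfjjj ⇒ jjjffSffjjj ⇒ jjjfffSfffjjj ⇒ jjjffffSffffjjj ⇒ jjjffffjSjffffjjj ⇒ jjjffffjjjffffjjj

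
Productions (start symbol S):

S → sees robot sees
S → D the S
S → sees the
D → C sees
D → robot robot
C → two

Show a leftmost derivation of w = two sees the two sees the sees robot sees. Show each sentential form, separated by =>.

S => D the S => C sees the S => two sees the S => two sees the D the S => two sees the C sees the S => two sees the two sees the S => two sees the two sees the sees robot sees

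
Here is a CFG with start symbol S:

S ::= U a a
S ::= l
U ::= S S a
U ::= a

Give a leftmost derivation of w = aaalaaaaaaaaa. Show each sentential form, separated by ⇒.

S ⇒ Uaa ⇒ SSaaa ⇒ UaaSaaa ⇒ aaaSaaa ⇒ aaaUaaaaa ⇒ aaaSSaaaaaa ⇒ aaalSaaaaaa ⇒ aaalUaaaaaaaa ⇒ aaalaaaaaaaaa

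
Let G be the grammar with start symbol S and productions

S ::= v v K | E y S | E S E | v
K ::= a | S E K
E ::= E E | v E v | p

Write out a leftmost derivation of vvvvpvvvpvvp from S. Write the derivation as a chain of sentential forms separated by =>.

S=>ESE=>vEvSE=>vEEvSE=>vvEvEvSE=>vvvEvvEvSE=>vvvvEvvvEvSE=>vvvvpvvvEvSE=>vvvvpvvvpvSE=>vvvvpvvvpvvE=>vvvvpvvvpvvp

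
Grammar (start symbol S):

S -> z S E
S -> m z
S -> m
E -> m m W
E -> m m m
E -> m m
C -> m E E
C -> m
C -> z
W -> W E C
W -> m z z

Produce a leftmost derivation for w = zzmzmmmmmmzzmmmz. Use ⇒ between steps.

S ⇒ zSE ⇒ zzSEE ⇒ zzmzEE ⇒ zzmzmmmE ⇒ zzmzmmmmmW ⇒ zzmzmmmmmWEC ⇒ zzmzmmmmmmzzEC ⇒ zzmzmmmmmmzzmmmC ⇒ zzmzmmmmmmzzmmmz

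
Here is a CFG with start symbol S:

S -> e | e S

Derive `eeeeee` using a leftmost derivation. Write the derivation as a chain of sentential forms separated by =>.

S => eS   [S -> e S]
eS => eeS   [S -> e S]
eeS => eeeS   [S -> e S]
eeeS => eeeeS   [S -> e S]
eeeeS => eeeeeS   [S -> e S]
eeeeeS => eeeeee   [S -> e]

S => eS => eeS => eeeS => eeeeS => eeeeeS => eeeeee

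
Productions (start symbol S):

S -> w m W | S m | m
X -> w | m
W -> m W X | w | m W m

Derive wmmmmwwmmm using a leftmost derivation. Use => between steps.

S => Sm   [S -> S m]
Sm => wmWm   [S -> w m W]
wmWm => wmmWXm   [W -> m W X]
wmmWXm => wmmmWmXm   [W -> m W m]
wmmmWmXm => wmmmmWXmXm   [W -> m W X]
wmmmmWXmXm => wmmmmwXmXm   [W -> w]
wmmmmwXmXm => wmmmmwwmXm   [X -> w]
wmmmmwwmXm => wmmmmwwmmm   [X -> m]

S => Sm => wmWm => wmmWXm => wmmmWmXm => wmmmmWXmXm => wmmmmwXmXm => wmmmmwwmXm => wmmmmwwmmm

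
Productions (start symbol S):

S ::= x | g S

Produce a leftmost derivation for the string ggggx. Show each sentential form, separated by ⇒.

S⇒gS⇒ggS⇒gggS⇒ggggS⇒ggggx

S ⇒ gS   [S ::= g S]
gS ⇒ ggS   [S ::= g S]
ggS ⇒ gggS   [S ::= g S]
gggS ⇒ ggggS   [S ::= g S]
ggggS ⇒ ggggx   [S ::= x]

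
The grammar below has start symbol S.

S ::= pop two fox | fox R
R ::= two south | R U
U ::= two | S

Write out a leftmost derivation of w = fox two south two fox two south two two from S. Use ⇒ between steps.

S ⇒ fox R ⇒ fox R U ⇒ fox R U U ⇒ fox two south U U ⇒ fox two south two U ⇒ fox two south two S ⇒ fox two south two fox R ⇒ fox two south two fox R U ⇒ fox two south two fox R U U ⇒ fox two south two fox two south U U ⇒ fox two south two fox two south two U ⇒ fox two south two fox two south two two

S ⇒ fox R   [S ::= fox R]
fox R ⇒ fox R U   [R ::= R U]
fox R U ⇒ fox R U U   [R ::= R U]
fox R U U ⇒ fox two south U U   [R ::= two south]
fox two south U U ⇒ fox two south two U   [U ::= two]
fox two south two U ⇒ fox two south two S   [U ::= S]
fox two south two S ⇒ fox two south two fox R   [S ::= fox R]
fox two south two fox R ⇒ fox two south two fox R U   [R ::= R U]
fox two south two fox R U ⇒ fox two south two fox R U U   [R ::= R U]
fox two south two fox R U U ⇒ fox two south two fox two south U U   [R ::= two south]
fox two south two fox two south U U ⇒ fox two south two fox two south two U   [U ::= two]
fox two south two fox two south two U ⇒ fox two south two fox two south two two   [U ::= two]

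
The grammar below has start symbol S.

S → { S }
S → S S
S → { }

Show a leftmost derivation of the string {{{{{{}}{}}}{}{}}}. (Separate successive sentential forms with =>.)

S => {S} => {{S}} => {{SS}} => {{{S}S}} => {{{{S}}S}} => {{{{SS}}S}} => {{{{{S}S}}S}} => {{{{{{}}S}}S}} => {{{{{{}}{}}}S}} => {{{{{{}}{}}}SS}} => {{{{{{}}{}}}{}S}} => {{{{{{}}{}}}{}{}}}

S => {S}   [S → { S }]
{S} => {{S}}   [S → { S }]
{{S}} => {{SS}}   [S → S S]
{{SS}} => {{{S}S}}   [S → { S }]
{{{S}S}} => {{{{S}}S}}   [S → { S }]
{{{{S}}S}} => {{{{SS}}S}}   [S → S S]
{{{{SS}}S}} => {{{{{S}S}}S}}   [S → { S }]
{{{{{S}S}}S}} => {{{{{{}}S}}S}}   [S → { }]
{{{{{{}}S}}S}} => {{{{{{}}{}}}S}}   [S → { }]
{{{{{{}}{}}}S}} => {{{{{{}}{}}}SS}}   [S → S S]
{{{{{{}}{}}}SS}} => {{{{{{}}{}}}{}S}}   [S → { }]
{{{{{{}}{}}}{}S}} => {{{{{{}}{}}}{}{}}}   [S → { }]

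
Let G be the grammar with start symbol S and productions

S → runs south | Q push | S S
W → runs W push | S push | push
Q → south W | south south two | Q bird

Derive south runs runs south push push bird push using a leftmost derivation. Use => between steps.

S => Q push => Q bird push => south W bird push => south runs W push bird push => south runs S push push bird push => south runs runs south push push bird push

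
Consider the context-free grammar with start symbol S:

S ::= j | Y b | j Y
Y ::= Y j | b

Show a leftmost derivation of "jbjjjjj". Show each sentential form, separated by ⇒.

S ⇒ jY   [S ::= j Y]
jY ⇒ jYj   [Y ::= Y j]
jYj ⇒ jYjj   [Y ::= Y j]
jYjj ⇒ jYjjj   [Y ::= Y j]
jYjjj ⇒ jYjjjj   [Y ::= Y j]
jYjjjj ⇒ jYjjjjj   [Y ::= Y j]
jYjjjjj ⇒ jbjjjjj   [Y ::= b]

S ⇒ jY ⇒ jYj ⇒ jYjj ⇒ jYjjj ⇒ jYjjjj ⇒ jYjjjjj ⇒ jbjjjjj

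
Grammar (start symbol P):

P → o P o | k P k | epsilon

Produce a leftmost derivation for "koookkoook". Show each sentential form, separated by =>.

P=>kPk=>koPok=>kooPook=>koooPoook=>koookPkoook=>koookkoook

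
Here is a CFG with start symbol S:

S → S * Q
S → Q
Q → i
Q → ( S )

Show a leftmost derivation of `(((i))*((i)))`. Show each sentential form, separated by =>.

S => Q => (S) => (S*Q) => (Q*Q) => ((S)*Q) => ((Q)*Q) => (((S))*Q) => (((Q))*Q) => (((i))*Q) => (((i))*(S)) => (((i))*(Q)) => (((i))*((S))) => (((i))*((Q))) => (((i))*((i)))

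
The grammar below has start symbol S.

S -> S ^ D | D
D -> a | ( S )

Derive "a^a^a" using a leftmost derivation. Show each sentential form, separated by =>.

S=>S^D=>S^D^D=>D^D^D=>a^D^D=>a^a^D=>a^a^a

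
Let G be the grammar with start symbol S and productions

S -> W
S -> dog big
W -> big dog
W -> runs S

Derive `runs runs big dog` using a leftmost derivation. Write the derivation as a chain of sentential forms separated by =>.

S => W => runs S => runs W => runs runs S => runs runs W => runs runs big dog

S => W   [S -> W]
W => runs S   [W -> runs S]
runs S => runs W   [S -> W]
runs W => runs runs S   [W -> runs S]
runs runs S => runs runs W   [S -> W]
runs runs W => runs runs big dog   [W -> big dog]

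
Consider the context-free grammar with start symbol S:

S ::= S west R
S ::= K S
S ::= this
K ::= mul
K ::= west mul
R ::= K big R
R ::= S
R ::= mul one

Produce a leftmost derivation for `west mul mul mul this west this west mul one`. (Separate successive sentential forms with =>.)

S => S west R => K S west R => west mul S west R => west mul K S west R => west mul mul S west R => west mul mul K S west R => west mul mul mul S west R => west mul mul mul S west R west R => west mul mul mul this west R west R => west mul mul mul this west S west R => west mul mul mul this west this west R => west mul mul mul this west this west mul one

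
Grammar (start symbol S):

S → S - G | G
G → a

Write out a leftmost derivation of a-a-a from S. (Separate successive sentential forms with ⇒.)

S ⇒ S-G   [S → S - G]
S-G ⇒ S-G-G   [S → S - G]
S-G-G ⇒ G-G-G   [S → G]
G-G-G ⇒ a-G-G   [G → a]
a-G-G ⇒ a-a-G   [G → a]
a-a-G ⇒ a-a-a   [G → a]

S⇒S-G⇒S-G-G⇒G-G-G⇒a-G-G⇒a-a-G⇒a-a-a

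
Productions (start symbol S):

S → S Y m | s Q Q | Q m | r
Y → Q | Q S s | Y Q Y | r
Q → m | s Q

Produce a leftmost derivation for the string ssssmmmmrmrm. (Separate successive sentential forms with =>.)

S => SYm   [S → S Y m]
SYm => SYmYm   [S → S Y m]
SYmYm => sQQYmYm   [S → s Q Q]
sQQYmYm => ssQQYmYm   [Q → s Q]
ssQQYmYm => sssQQYmYm   [Q → s Q]
sssQQYmYm => ssssQQYmYm   [Q → s Q]
ssssQQYmYm => ssssmQYmYm   [Q → m]
ssssmQYmYm => ssssmmYmYm   [Q → m]
ssssmmYmYm => ssssmmYQYmYm   [Y → Y Q Y]
ssssmmYQYmYm => ssssmmQQYmYm   [Y → Q]
ssssmmQQYmYm => ssssmmmQYmYm   [Q → m]
ssssmmmQYmYm => ssssmmmmYmYm   [Q → m]
ssssmmmmYmYm => ssssmmmmrmYm   [Y → r]
ssssmmmmrmYm => ssssmmmmrmrm   [Y → r]

S => SYm => SYmYm => sQQYmYm => ssQQYmYm => sssQQYmYm => ssssQQYmYm => ssssmQYmYm => ssssmmYmYm => ssssmmYQYmYm => ssssmmQQYmYm => ssssmmmQYmYm => ssssmmmmYmYm => ssssmmmmrmYm => ssssmmmmrmrm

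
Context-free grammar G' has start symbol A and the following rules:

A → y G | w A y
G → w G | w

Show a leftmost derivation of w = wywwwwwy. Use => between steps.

A=>wAy=>wyGy=>wywGy=>wywwGy=>wywwwGy=>wywwwwGy=>wywwwwwy

A => wAy   [A → w A y]
wAy => wyGy   [A → y G]
wyGy => wywGy   [G → w G]
wywGy => wywwGy   [G → w G]
wywwGy => wywwwGy   [G → w G]
wywwwGy => wywwwwGy   [G → w G]
wywwwwGy => wywwwwwy   [G → w]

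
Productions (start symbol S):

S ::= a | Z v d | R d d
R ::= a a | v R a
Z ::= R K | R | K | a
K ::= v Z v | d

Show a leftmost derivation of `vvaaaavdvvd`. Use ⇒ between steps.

S ⇒ Zvd   [S ::= Z v d]
Zvd ⇒ RKvd   [Z ::= R K]
RKvd ⇒ vRaKvd   [R ::= v R a]
vRaKvd ⇒ vvRaaKvd   [R ::= v R a]
vvRaaKvd ⇒ vvaaaaKvd   [R ::= a a]
vvaaaaKvd ⇒ vvaaaavZvvd   [K ::= v Z v]
vvaaaavZvvd ⇒ vvaaaavKvvd   [Z ::= K]
vvaaaavKvvd ⇒ vvaaaavdvvd   [K ::= d]

S ⇒ Zvd ⇒ RKvd ⇒ vRaKvd ⇒ vvRaaKvd ⇒ vvaaaaKvd ⇒ vvaaaavZvvd ⇒ vvaaaavKvvd ⇒ vvaaaavdvvd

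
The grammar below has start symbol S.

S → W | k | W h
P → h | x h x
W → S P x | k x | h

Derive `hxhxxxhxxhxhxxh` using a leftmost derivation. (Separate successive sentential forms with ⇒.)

S ⇒ Wh ⇒ SPxh ⇒ WhPxh ⇒ SPxhPxh ⇒ WPxhPxh ⇒ SPxPxhPxh ⇒ WPxPxhPxh ⇒ hPxPxhPxh ⇒ hxhxxPxhPxh ⇒ hxhxxxhxxhPxh ⇒ hxhxxxhxxhxhxxh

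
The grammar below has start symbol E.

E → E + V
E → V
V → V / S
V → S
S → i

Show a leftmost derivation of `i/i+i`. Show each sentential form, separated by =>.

E => E+V => V+V => V/S+V => S/S+V => i/S+V => i/i+V => i/i+S => i/i+i

E => E+V   [E → E + V]
E+V => V+V   [E → V]
V+V => V/S+V   [V → V / S]
V/S+V => S/S+V   [V → S]
S/S+V => i/S+V   [S → i]
i/S+V => i/i+V   [S → i]
i/i+V => i/i+S   [V → S]
i/i+S => i/i+i   [S → i]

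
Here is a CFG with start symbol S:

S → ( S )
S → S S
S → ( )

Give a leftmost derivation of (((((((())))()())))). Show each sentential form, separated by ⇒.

S ⇒ (S)   [S → ( S )]
(S) ⇒ ((S))   [S → ( S )]
((S)) ⇒ (((S)))   [S → ( S )]
(((S))) ⇒ ((((S))))   [S → ( S )]
((((S)))) ⇒ ((((SS))))   [S → S S]
((((SS)))) ⇒ ((((SSS))))   [S → S S]
((((SSS)))) ⇒ (((((S)SS))))   [S → ( S )]
(((((S)SS)))) ⇒ ((((((S))SS))))   [S → ( S )]
((((((S))SS)))) ⇒ (((((((S)))SS))))   [S → ( S )]
(((((((S)))SS)))) ⇒ (((((((())))SS))))   [S → ( )]
(((((((())))SS)))) ⇒ (((((((())))()S))))   [S → ( )]
(((((((())))()S)))) ⇒ (((((((())))()()))))   [S → ( )]

S⇒(S)⇒((S))⇒(((S)))⇒((((S))))⇒((((SS))))⇒((((SSS))))⇒(((((S)SS))))⇒((((((S))SS))))⇒(((((((S)))SS))))⇒(((((((())))SS))))⇒(((((((())))()S))))⇒(((((((())))()()))))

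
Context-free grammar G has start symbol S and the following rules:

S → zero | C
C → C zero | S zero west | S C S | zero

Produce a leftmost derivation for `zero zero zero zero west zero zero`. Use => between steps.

S => C   [S → C]
C => S C S   [C → S C S]
S C S => C C S   [S → C]
C C S => S zero west C S   [C → S zero west]
S zero west C S => C zero west C S   [S → C]
C zero west C S => S C S zero west C S   [C → S C S]
S C S zero west C S => C C S zero west C S   [S → C]
C C S zero west C S => zero C S zero west C S   [C → zero]
zero C S zero west C S => zero zero S zero west C S   [C → zero]
zero zero S zero west C S => zero zero zero zero west C S   [S → zero]
zero zero zero zero west C S => zero zero zero zero west zero S   [C → zero]
zero zero zero zero west zero S => zero zero zero zero west zero zero   [S → zero]

S => C => S C S => C C S => S zero west C S => C zero west C S => S C S zero west C S => C C S zero west C S => zero C S zero west C S => zero zero S zero west C S => zero zero zero zero west C S => zero zero zero zero west zero S => zero zero zero zero west zero zero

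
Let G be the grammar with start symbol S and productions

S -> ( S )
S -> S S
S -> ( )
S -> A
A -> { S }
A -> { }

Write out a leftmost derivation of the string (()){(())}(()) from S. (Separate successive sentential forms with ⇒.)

S ⇒ SS   [S -> S S]
SS ⇒ (S)S   [S -> ( S )]
(S)S ⇒ (())S   [S -> ( )]
(())S ⇒ (())SS   [S -> S S]
(())SS ⇒ (())AS   [S -> A]
(())AS ⇒ (()){S}S   [A -> { S }]
(()){S}S ⇒ (()){(S)}S   [S -> ( S )]
(()){(S)}S ⇒ (()){(())}S   [S -> ( )]
(()){(())}S ⇒ (()){(())}(S)   [S -> ( S )]
(()){(())}(S) ⇒ (()){(())}(())   [S -> ( )]

S⇒SS⇒(S)S⇒(())S⇒(())SS⇒(())AS⇒(()){S}S⇒(()){(S)}S⇒(()){(())}S⇒(()){(())}(S)⇒(()){(())}(())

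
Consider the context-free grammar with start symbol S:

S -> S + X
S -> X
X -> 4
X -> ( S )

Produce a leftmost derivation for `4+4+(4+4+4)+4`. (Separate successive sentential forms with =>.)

S => S+X => S+X+X => S+X+X+X => X+X+X+X => 4+X+X+X => 4+4+X+X => 4+4+(S)+X => 4+4+(S+X)+X => 4+4+(S+X+X)+X => 4+4+(X+X+X)+X => 4+4+(4+X+X)+X => 4+4+(4+4+X)+X => 4+4+(4+4+4)+X => 4+4+(4+4+4)+4

S => S+X   [S -> S + X]
S+X => S+X+X   [S -> S + X]
S+X+X => S+X+X+X   [S -> S + X]
S+X+X+X => X+X+X+X   [S -> X]
X+X+X+X => 4+X+X+X   [X -> 4]
4+X+X+X => 4+4+X+X   [X -> 4]
4+4+X+X => 4+4+(S)+X   [X -> ( S )]
4+4+(S)+X => 4+4+(S+X)+X   [S -> S + X]
4+4+(S+X)+X => 4+4+(S+X+X)+X   [S -> S + X]
4+4+(S+X+X)+X => 4+4+(X+X+X)+X   [S -> X]
4+4+(X+X+X)+X => 4+4+(4+X+X)+X   [X -> 4]
4+4+(4+X+X)+X => 4+4+(4+4+X)+X   [X -> 4]
4+4+(4+4+X)+X => 4+4+(4+4+4)+X   [X -> 4]
4+4+(4+4+4)+X => 4+4+(4+4+4)+4   [X -> 4]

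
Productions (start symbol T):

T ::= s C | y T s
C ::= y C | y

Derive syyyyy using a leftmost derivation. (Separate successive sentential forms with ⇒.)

T ⇒ sC   [T ::= s C]
sC ⇒ syC   [C ::= y C]
syC ⇒ syyC   [C ::= y C]
syyC ⇒ syyyC   [C ::= y C]
syyyC ⇒ syyyyC   [C ::= y C]
syyyyC ⇒ syyyyy   [C ::= y]

T ⇒ sC ⇒ syC ⇒ syyC ⇒ syyyC ⇒ syyyyC ⇒ syyyyy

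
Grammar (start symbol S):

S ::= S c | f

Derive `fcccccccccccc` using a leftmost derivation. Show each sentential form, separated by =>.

S => Sc => Scc => Sccc => Scccc => Sccccc => Scccccc => Sccccccc => Scccccccc => Sccccccccc => Scccccccccc => Sccccccccccc => Scccccccccccc => fcccccccccccc

S => Sc   [S ::= S c]
Sc => Scc   [S ::= S c]
Scc => Sccc   [S ::= S c]
Sccc => Scccc   [S ::= S c]
Scccc => Sccccc   [S ::= S c]
Sccccc => Scccccc   [S ::= S c]
Scccccc => Sccccccc   [S ::= S c]
Sccccccc => Scccccccc   [S ::= S c]
Scccccccc => Sccccccccc   [S ::= S c]
Sccccccccc => Scccccccccc   [S ::= S c]
Scccccccccc => Sccccccccccc   [S ::= S c]
Sccccccccccc => Scccccccccccc   [S ::= S c]
Scccccccccccc => fcccccccccccc   [S ::= f]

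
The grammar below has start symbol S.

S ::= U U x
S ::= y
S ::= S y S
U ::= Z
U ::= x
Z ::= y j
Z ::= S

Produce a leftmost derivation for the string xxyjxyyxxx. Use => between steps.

S => UUx   [S ::= U U x]
UUx => xUx   [U ::= x]
xUx => xZx   [U ::= Z]
xZx => xSx   [Z ::= S]
xSx => xUUxx   [S ::= U U x]
xUUxx => xZUxx   [U ::= Z]
xZUxx => xSUxx   [Z ::= S]
xSUxx => xSySUxx   [S ::= S y S]
xSySUxx => xUUxySUxx   [S ::= U U x]
xUUxySUxx => xxUxySUxx   [U ::= x]
xxUxySUxx => xxZxySUxx   [U ::= Z]
xxZxySUxx => xxyjxySUxx   [Z ::= y j]
xxyjxySUxx => xxyjxyyUxx   [S ::= y]
xxyjxyyUxx => xxyjxyyxxx   [U ::= x]

S=>UUx=>xUx=>xZx=>xSx=>xUUxx=>xZUxx=>xSUxx=>xSySUxx=>xUUxySUxx=>xxUxySUxx=>xxZxySUxx=>xxyjxySUxx=>xxyjxyyUxx=>xxyjxyyxxx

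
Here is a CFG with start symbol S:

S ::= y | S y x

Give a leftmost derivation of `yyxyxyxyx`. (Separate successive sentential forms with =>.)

S => Syx => Syxyx => Syxyxyx => Syxyxyxyx => yyxyxyxyx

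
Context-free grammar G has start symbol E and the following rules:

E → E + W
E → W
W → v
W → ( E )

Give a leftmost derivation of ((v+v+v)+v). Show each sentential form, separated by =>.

E => W => (E) => (E+W) => (W+W) => ((E)+W) => ((E+W)+W) => ((E+W+W)+W) => ((W+W+W)+W) => ((v+W+W)+W) => ((v+v+W)+W) => ((v+v+v)+W) => ((v+v+v)+v)

E => W   [E → W]
W => (E)   [W → ( E )]
(E) => (E+W)   [E → E + W]
(E+W) => (W+W)   [E → W]
(W+W) => ((E)+W)   [W → ( E )]
((E)+W) => ((E+W)+W)   [E → E + W]
((E+W)+W) => ((E+W+W)+W)   [E → E + W]
((E+W+W)+W) => ((W+W+W)+W)   [E → W]
((W+W+W)+W) => ((v+W+W)+W)   [W → v]
((v+W+W)+W) => ((v+v+W)+W)   [W → v]
((v+v+W)+W) => ((v+v+v)+W)   [W → v]
((v+v+v)+W) => ((v+v+v)+v)   [W → v]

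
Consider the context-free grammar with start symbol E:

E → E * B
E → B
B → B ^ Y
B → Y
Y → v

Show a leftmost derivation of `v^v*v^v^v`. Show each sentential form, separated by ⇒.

E ⇒ E*B   [E → E * B]
E*B ⇒ B*B   [E → B]
B*B ⇒ B^Y*B   [B → B ^ Y]
B^Y*B ⇒ Y^Y*B   [B → Y]
Y^Y*B ⇒ v^Y*B   [Y → v]
v^Y*B ⇒ v^v*B   [Y → v]
v^v*B ⇒ v^v*B^Y   [B → B ^ Y]
v^v*B^Y ⇒ v^v*B^Y^Y   [B → B ^ Y]
v^v*B^Y^Y ⇒ v^v*Y^Y^Y   [B → Y]
v^v*Y^Y^Y ⇒ v^v*v^Y^Y   [Y → v]
v^v*v^Y^Y ⇒ v^v*v^v^Y   [Y → v]
v^v*v^v^Y ⇒ v^v*v^v^v   [Y → v]

E⇒E*B⇒B*B⇒B^Y*B⇒Y^Y*B⇒v^Y*B⇒v^v*B⇒v^v*B^Y⇒v^v*B^Y^Y⇒v^v*Y^Y^Y⇒v^v*v^Y^Y⇒v^v*v^v^Y⇒v^v*v^v^v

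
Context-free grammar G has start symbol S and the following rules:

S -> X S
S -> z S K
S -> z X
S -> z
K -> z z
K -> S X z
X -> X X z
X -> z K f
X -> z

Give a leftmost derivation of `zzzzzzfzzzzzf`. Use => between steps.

S => zX   [S -> z X]
zX => zzKf   [X -> z K f]
zzKf => zzSXzf   [K -> S X z]
zzSXzf => zzzSKXzf   [S -> z S K]
zzzSKXzf => zzzXSKXzf   [S -> X S]
zzzXSKXzf => zzzzKfSKXzf   [X -> z K f]
zzzzKfSKXzf => zzzzzzfSKXzf   [K -> z z]
zzzzzzfSKXzf => zzzzzzfzKXzf   [S -> z]
zzzzzzfzKXzf => zzzzzzfzzzXzf   [K -> z z]
zzzzzzfzzzXzf => zzzzzzfzzzzzf   [X -> z]

S => zX => zzKf => zzSXzf => zzzSKXzf => zzzXSKXzf => zzzzKfSKXzf => zzzzzzfSKXzf => zzzzzzfzKXzf => zzzzzzfzzzXzf => zzzzzzfzzzzzf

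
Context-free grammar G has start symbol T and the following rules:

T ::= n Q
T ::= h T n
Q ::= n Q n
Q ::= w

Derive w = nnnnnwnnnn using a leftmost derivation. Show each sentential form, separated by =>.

T => nQ   [T ::= n Q]
nQ => nnQn   [Q ::= n Q n]
nnQn => nnnQnn   [Q ::= n Q n]
nnnQnn => nnnnQnnn   [Q ::= n Q n]
nnnnQnnn => nnnnnQnnnn   [Q ::= n Q n]
nnnnnQnnnn => nnnnnwnnnn   [Q ::= w]

T => nQ => nnQn => nnnQnn => nnnnQnnn => nnnnnQnnnn => nnnnnwnnnn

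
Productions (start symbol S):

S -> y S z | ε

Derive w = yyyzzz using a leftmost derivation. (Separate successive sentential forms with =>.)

S => ySz   [S -> y S z]
ySz => yySzz   [S -> y S z]
yySzz => yyySzzz   [S -> y S z]
yyySzzz => yyyzzz   [S -> ε]

S=>ySz=>yySzz=>yyySzzz=>yyyzzz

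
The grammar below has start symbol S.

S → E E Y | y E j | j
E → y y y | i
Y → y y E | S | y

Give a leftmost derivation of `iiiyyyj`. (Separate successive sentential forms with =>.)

S => EEY => iEY => iiY => iiS => iiEEY => iiiEY => iiiyyyY => iiiyyyS => iiiyyyj

S => EEY   [S → E E Y]
EEY => iEY   [E → i]
iEY => iiY   [E → i]
iiY => iiS   [Y → S]
iiS => iiEEY   [S → E E Y]
iiEEY => iiiEY   [E → i]
iiiEY => iiiyyyY   [E → y y y]
iiiyyyY => iiiyyyS   [Y → S]
iiiyyyS => iiiyyyj   [S → j]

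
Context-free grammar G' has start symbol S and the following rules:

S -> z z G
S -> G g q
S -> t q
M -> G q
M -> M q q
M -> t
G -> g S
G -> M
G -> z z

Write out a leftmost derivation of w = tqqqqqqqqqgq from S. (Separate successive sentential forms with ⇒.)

S ⇒ Ggq ⇒ Mgq ⇒ Mqqgq ⇒ Mqqqqgq ⇒ Mqqqqqqgq ⇒ Mqqqqqqqqgq ⇒ Gqqqqqqqqqgq ⇒ Mqqqqqqqqqgq ⇒ tqqqqqqqqqgq

S ⇒ Ggq   [S -> G g q]
Ggq ⇒ Mgq   [G -> M]
Mgq ⇒ Mqqgq   [M -> M q q]
Mqqgq ⇒ Mqqqqgq   [M -> M q q]
Mqqqqgq ⇒ Mqqqqqqgq   [M -> M q q]
Mqqqqqqgq ⇒ Mqqqqqqqqgq   [M -> M q q]
Mqqqqqqqqgq ⇒ Gqqqqqqqqqgq   [M -> G q]
Gqqqqqqqqqgq ⇒ Mqqqqqqqqqgq   [G -> M]
Mqqqqqqqqqgq ⇒ tqqqqqqqqqgq   [M -> t]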